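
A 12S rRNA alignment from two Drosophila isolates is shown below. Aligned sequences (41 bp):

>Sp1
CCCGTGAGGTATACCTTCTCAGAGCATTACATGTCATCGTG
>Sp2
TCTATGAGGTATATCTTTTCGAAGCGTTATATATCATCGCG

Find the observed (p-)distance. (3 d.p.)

The sequences differ at 11 of 41 positions.
p = 11/41 = 0.268292… ≈ 0.268 (to 3 d.p.).

0.268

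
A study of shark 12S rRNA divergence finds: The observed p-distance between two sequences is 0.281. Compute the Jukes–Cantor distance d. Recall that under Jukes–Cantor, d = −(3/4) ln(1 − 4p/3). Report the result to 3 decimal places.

d = −(3/4) ln(1 − 4p/3) = −0.75 ln(1 − 0.374667) = −0.75 ln(0.625333)
  = −0.75 × (-0.469471) = 0.352103 substitutions/site.

0.352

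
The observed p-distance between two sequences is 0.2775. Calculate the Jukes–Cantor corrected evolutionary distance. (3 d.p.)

0.347

d = −(3/4) ln(1 − 4p/3) = −0.75 ln(1 − 0.37) = −0.75 ln(0.63)
  = −0.75 × (-0.462035) = 0.346526 substitutions/site.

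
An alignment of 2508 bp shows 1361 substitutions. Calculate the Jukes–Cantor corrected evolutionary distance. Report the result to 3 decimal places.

0.964

p = 1361/2508 ≈ 0.542663.
d = −(3/4) ln(1 − 4p/3) = −0.75 ln(1 − 0.723551) = −0.75 ln(0.276449)
  = −0.75 × (-1.285729) = 0.964297 substitutions/site.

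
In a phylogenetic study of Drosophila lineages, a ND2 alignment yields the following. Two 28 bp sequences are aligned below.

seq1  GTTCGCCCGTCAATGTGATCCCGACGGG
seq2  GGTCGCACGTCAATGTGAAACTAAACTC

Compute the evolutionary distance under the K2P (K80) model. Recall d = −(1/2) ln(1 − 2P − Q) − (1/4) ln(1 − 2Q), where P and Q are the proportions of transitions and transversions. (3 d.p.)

0.492

Of 28 sites, 2 differences are transitions and 8 are transversions, so P = 2/28 ≈ 0.071429 and Q = 8/28 ≈ 0.285714.
Under the Kimura two-parameter model, d = −½ ln(1 − 2P − Q) − ¼ ln(1 − 2Q).
1 − 2P − Q = 0.571428, giving −½ ln(0.571428) = 0.279808.
1 − 2Q = 0.428572, giving −¼ ln(0.428572) = 0.211824.
d = 0.279808 + 0.211824 = 0.491632.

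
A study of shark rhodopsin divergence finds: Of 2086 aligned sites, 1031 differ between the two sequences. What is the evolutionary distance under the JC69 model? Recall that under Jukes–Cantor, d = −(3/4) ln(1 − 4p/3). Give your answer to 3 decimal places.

p = 1031/2086 ≈ 0.494247.
d = −(3/4) ln(1 − 4p/3) = −0.75 ln(1 − 0.658996) = −0.75 ln(0.341004)
  = −0.75 × (-1.075861) = 0.806896 substitutions/site.

0.807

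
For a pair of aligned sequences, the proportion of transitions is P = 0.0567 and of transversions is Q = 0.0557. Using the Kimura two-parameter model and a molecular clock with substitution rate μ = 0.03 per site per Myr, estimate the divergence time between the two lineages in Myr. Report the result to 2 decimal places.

2.04

Under the Kimura two-parameter model, d = −½ ln(1 − 2P − Q) − ¼ ln(1 − 2Q).
1 − 2P − Q = 0.8309, giving −½ ln(0.8309) = 0.092623.
1 − 2Q = 0.8886, giving −¼ ln(0.8886) = 0.029527.
d = 0.092623 + 0.029527 = 0.122150.
Under a molecular clock d = 2μt, so t = d/(2μ) = 0.122150 / (2 × 0.03) = 2.04 Myr.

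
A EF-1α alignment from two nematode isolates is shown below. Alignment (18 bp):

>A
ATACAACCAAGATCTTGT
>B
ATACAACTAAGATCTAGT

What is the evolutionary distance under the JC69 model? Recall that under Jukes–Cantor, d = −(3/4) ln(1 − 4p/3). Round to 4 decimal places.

0.1203

The sequences differ at 2 of 18 sites (8, 16), so p = 2/18 ≈ 0.111111.
d = −(3/4) ln(1 − 4p/3) = −0.75 ln(1 − 0.148148) = −0.75 ln(0.851852)
  = −0.75 × (-0.160342) = 0.120257 substitutions/site.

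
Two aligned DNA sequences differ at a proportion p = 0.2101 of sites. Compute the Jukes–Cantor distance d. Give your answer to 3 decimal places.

d = −(3/4) ln(1 − 4p/3) = −0.75 ln(1 − 0.280133) = −0.75 ln(0.719867)
  = −0.75 × (-0.328689) = 0.246517 substitutions/site.

0.247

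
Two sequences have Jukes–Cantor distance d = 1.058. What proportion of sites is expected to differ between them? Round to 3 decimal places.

p = (3/4)(1 − e^(−4d/3)) = 0.75 × (1 − e^(-1.410667)) = 0.75 × (1 − 0.243980) = 0.567015.

0.567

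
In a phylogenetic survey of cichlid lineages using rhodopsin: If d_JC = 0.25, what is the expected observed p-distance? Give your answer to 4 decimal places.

p = (3/4)(1 − e^(−4d/3)) = 0.75 × (1 − e^(-0.333333)) = 0.75 × (1 − 0.716532) = 0.212601.

0.2126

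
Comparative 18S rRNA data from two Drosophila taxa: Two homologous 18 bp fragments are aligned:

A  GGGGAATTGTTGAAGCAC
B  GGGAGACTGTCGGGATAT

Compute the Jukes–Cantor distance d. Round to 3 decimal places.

The sequences differ at 9 of 18 sites (4, 5, 7, 11, 13, 14, 15, 16, 18), so p = 9/18 = 0.5.
d = −(3/4) ln(1 − 4p/3) = −0.75 ln(1 − 0.666667) = −0.75 ln(0.333333)
  = −0.75 × (-1.098613) = 0.823960 substitutions/site.

0.824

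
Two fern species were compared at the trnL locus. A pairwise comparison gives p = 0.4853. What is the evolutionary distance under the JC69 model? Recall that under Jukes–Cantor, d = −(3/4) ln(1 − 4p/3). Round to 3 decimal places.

d = −(3/4) ln(1 − 4p/3) = −0.75 ln(1 − 0.647067) = −0.75 ln(0.352933)
  = −0.75 × (-1.041477) = 0.781108 substitutions/site.

0.781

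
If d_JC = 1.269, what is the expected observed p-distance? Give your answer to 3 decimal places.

p = (3/4)(1 − e^(−4d/3)) = 0.75 × (1 − e^(-1.692)) = 0.75 × (1 − 0.184151) = 0.611887.

0.612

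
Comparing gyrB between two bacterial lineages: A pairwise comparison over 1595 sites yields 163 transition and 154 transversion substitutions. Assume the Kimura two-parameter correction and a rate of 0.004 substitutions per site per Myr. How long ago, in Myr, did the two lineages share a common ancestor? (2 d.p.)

29.08

P = 163/1595 ≈ 0.102194 and Q = 154/1595 ≈ 0.096552.
Under the Kimura two-parameter model, d = −½ ln(1 − 2P − Q) − ¼ ln(1 − 2Q).
1 − 2P − Q = 0.69906, giving −½ ln(0.69906) = 0.179009.
1 − 2Q = 0.806896, giving −¼ ln(0.806896) = 0.053640.
d = 0.179009 + 0.053640 = 0.232649.
Under a molecular clock d = 2μt, so t = d/(2μ) = 0.232649 / (2 × 0.004) = 29.08 Myr.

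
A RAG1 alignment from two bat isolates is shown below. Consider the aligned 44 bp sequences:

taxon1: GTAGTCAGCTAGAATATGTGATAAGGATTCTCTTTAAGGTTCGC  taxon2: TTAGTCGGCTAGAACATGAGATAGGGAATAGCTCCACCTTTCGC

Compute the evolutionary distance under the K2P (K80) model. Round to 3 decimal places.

0.376

Of 44 sites, 5 differences are transitions and 8 are transversions, so P = 5/44 ≈ 0.113636 and Q = 8/44 ≈ 0.181818.
Under the Kimura two-parameter model, d = −½ ln(1 − 2P − Q) − ¼ ln(1 − 2Q).
1 − 2P − Q = 0.59091, giving −½ ln(0.59091) = 0.263046.
1 − 2Q = 0.636364, giving −¼ ln(0.636364) = 0.112996.
d = 0.263046 + 0.112996 = 0.376042.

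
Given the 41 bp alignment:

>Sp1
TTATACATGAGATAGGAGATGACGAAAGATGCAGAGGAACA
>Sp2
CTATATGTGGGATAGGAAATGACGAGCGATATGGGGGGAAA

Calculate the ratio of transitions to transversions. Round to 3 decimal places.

5.500

Transitions are A↔G and C↔T; transversions are all other mismatches.
Transitions: 11. Transversions: 2.
R = 11/2 = 5.500.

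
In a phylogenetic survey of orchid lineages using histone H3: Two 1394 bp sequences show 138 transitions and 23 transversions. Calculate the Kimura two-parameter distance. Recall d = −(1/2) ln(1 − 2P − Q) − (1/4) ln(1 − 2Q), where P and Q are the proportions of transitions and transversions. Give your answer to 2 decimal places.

P = 138/1394 ≈ 0.098996 and Q = 23/1394 ≈ 0.016499.
Under the Kimura two-parameter model, d = −½ ln(1 − 2P − Q) − ¼ ln(1 − 2Q).
1 − 2P − Q = 0.785509, giving −½ ln(0.785509) = 0.120712.
1 − 2Q = 0.967002, giving −¼ ln(0.967002) = 0.008389.
d = 0.120712 + 0.008389 = 0.129101.

0.13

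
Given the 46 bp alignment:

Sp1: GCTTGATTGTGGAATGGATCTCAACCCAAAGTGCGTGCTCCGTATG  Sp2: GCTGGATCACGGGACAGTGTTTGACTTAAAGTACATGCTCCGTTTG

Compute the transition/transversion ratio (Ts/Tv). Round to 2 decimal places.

3.25

Transitions are A↔G and C↔T; transversions are all other mismatches.
Transitions: 13. Transversions: 4.
R = 13/4 = 3.25.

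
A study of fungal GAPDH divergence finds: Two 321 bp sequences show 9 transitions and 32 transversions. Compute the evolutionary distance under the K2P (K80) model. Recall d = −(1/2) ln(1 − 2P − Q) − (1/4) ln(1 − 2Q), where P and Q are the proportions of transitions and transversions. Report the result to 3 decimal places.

P = 9/321 ≈ 0.028037 and Q = 32/321 ≈ 0.099688.
Under the Kimura two-parameter model, d = −½ ln(1 − 2P − Q) − ¼ ln(1 − 2Q).
1 − 2P − Q = 0.844238, giving −½ ln(0.844238) = 0.084660.
1 − 2Q = 0.800624, giving −¼ ln(0.800624) = 0.055591.
d = 0.084660 + 0.055591 = 0.140251.

0.140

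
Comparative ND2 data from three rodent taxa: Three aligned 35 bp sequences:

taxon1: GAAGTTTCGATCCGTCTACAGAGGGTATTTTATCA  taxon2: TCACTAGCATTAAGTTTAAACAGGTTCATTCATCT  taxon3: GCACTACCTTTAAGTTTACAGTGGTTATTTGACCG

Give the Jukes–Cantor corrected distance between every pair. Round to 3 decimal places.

d(taxon1,taxon2) = 0.782, d(taxon1,taxon3) = 0.572, d(taxon2,taxon3) = 0.407

taxon1–taxon2: 17/35 sites differ → p ≈ 0.485714, d = −0.75 ln(1 − 0.647619) = 0.782282 ≈ 0.782.
taxon1–taxon3: 14/35 sites differ → p = 0.4, d = −0.75 ln(1 − 0.533333) = 0.571605 ≈ 0.572.
taxon2–taxon3: 11/35 sites differ → p ≈ 0.314286, d = −0.75 ln(1 − 0.419048) = 0.407315 ≈ 0.407.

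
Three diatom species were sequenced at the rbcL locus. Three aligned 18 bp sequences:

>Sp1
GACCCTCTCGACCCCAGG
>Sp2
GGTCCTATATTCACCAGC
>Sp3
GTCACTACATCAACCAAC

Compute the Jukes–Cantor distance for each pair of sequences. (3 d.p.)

Sp1–Sp2: 8/18 sites differ → p ≈ 0.444444, d = −0.75 ln(1 − 0.592592) = 0.673455 ≈ 0.673.
Sp1–Sp3: 11/18 sites differ → p ≈ 0.611111, d = −0.75 ln(1 − 0.814815) = 1.264800 ≈ 1.265.
Sp2–Sp3: 7/18 sites differ → p ≈ 0.388889, d = −0.75 ln(1 − 0.518519) = 0.548166 ≈ 0.548.

d(Sp1,Sp2) = 0.673, d(Sp1,Sp3) = 1.265, d(Sp2,Sp3) = 0.548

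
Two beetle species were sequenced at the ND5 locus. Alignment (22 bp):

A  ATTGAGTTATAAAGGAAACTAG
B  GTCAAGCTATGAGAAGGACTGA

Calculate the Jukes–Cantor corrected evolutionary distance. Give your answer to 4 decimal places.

0.9745

The sequences differ at 12 of 22 sites, so p = 12/22 ≈ 0.545455.
d = −(3/4) ln(1 − 4p/3) = −0.75 ln(1 − 0.727273) = −0.75 ln(0.272727)
  = −0.75 × (-1.299284) = 0.974463 substitutions/site.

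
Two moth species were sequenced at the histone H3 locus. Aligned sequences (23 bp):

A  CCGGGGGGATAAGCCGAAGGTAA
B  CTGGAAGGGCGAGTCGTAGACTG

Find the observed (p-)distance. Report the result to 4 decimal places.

0.5217

The sequences differ at 12 of 23 positions.
p = 12/23 = 0.521739… ≈ 0.5217 (to 4 d.p.).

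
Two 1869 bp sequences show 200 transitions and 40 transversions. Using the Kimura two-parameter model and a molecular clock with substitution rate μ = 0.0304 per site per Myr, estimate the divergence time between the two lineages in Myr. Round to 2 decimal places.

P = 200/1869 ≈ 0.107009 and Q = 40/1869 ≈ 0.021402.
Under the Kimura two-parameter model, d = −½ ln(1 − 2P − Q) − ¼ ln(1 − 2Q).
1 − 2P − Q = 0.76458, giving −½ ln(0.76458) = 0.134214.
1 − 2Q = 0.957196, giving −¼ ln(0.957196) = 0.010937.
d = 0.134214 + 0.010937 = 0.145151.
Under a molecular clock d = 2μt, so t = d/(2μ) = 0.145151 / (2 × 0.0304) = 2.39 Myr.

2.39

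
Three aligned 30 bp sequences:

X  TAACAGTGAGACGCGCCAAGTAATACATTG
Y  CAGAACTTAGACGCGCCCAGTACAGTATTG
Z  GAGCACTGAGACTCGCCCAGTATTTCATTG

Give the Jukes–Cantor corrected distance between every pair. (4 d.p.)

d(X,Y) = 0.4408, d(X,Z) = 0.2795, d(Y,Z) = 0.3295

X–Y: 10/30 sites differ → p ≈ 0.333333, d = −0.75 ln(1 − 0.444444) = 0.440839 ≈ 0.4408.
X–Z: 7/30 sites differ → p ≈ 0.233333, d = −0.75 ln(1 − 0.311111) = 0.279506 ≈ 0.2795.
Y–Z: 8/30 sites differ → p ≈ 0.266667, d = −0.75 ln(1 − 0.355556) = 0.329526 ≈ 0.3295.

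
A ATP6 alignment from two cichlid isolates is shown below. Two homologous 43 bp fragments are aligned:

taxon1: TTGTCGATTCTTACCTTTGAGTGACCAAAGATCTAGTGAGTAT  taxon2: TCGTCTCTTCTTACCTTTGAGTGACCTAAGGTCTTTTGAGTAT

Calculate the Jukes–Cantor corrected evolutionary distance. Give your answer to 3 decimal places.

0.184

The sequences differ at 7 of 43 sites (2, 6, 7, 27, 31, 35, 36), so p = 7/43 ≈ 0.162791.
d = −(3/4) ln(1 − 4p/3) = −0.75 ln(1 − 0.217055) = −0.75 ln(0.782945)
  = −0.75 × (-0.244693) = 0.183520 substitutions/site.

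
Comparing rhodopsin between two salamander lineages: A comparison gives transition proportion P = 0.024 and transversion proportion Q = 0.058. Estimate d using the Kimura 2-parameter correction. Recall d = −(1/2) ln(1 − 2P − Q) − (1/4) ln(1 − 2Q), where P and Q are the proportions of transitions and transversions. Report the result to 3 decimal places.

0.087

Under the Kimura two-parameter model, d = −½ ln(1 − 2P − Q) − ¼ ln(1 − 2Q).
1 − 2P − Q = 0.894, giving −½ ln(0.894) = 0.056025.
1 − 2Q = 0.884, giving −¼ ln(0.884) = 0.030825.
d = 0.056025 + 0.030825 = 0.086850.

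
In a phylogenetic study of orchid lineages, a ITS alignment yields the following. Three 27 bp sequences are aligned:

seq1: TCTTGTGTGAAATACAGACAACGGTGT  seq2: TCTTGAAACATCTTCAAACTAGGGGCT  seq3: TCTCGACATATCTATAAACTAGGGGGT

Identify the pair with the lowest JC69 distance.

seq2 and seq3

seq1–seq2: 12/27 differ, p = 0.444, d = 0.673.
seq1–seq3: 12/27 differ, p = 0.444, d = 0.673.
seq2–seq3: 6/27 differ, p = 0.222, d = 0.264.
The smallest distance is between seq2 and seq3.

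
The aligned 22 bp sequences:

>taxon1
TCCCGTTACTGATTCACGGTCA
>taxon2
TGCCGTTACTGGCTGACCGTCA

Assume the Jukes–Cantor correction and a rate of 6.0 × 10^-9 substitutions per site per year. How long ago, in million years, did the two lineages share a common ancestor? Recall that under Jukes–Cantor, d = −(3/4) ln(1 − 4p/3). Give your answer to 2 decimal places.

The sequences differ at 5 of 22 sites (2, 12, 13, 15, 18), so p = 5/22 ≈ 0.227273.
d = −(3/4) ln(1 − 4p/3) = −0.75 ln(1 − 0.303031) = −0.75 ln(0.696969)
  = −0.75 × (-0.361014) = 0.270761 substitutions/site.
Under a molecular clock d = 2μt, so t = d/(2μ) = 0.270761 / (2 × 6.0 × 10^-9) = 22.56 million years.

22.56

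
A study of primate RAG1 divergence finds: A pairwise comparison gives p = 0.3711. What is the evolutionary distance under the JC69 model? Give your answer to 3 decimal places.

d = −(3/4) ln(1 − 4p/3) = −0.75 ln(1 − 0.4948) = −0.75 ln(0.5052)
  = −0.75 × (-0.682801) = 0.512101 substitutions/site.

0.512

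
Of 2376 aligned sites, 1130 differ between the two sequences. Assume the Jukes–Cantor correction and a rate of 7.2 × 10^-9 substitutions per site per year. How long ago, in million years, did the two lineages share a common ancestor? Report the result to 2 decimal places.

p = 1130/2376 ≈ 0.475589.
d = −(3/4) ln(1 − 4p/3) = −0.75 ln(1 − 0.634119) = −0.75 ln(0.365881)
  = −0.75 × (-1.005447) = 0.754085 substitutions/site.
Under a molecular clock d = 2μt, so t = d/(2μ) = 0.754085 / (2 × 7.2 × 10^-9) = 52.37 million years.

52.37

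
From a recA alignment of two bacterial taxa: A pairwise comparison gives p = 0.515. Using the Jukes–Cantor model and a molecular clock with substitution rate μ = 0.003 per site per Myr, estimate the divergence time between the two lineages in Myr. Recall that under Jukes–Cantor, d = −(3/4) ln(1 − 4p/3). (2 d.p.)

d = −(3/4) ln(1 − 4p/3) = −0.75 ln(1 − 0.686667) = −0.75 ln(0.313333)
  = −0.75 × (-1.160489) = 0.870367 substitutions/site.
Under a molecular clock d = 2μt, so t = d/(2μ) = 0.870367 / (2 × 0.003) = 145.06 Myr.

145.06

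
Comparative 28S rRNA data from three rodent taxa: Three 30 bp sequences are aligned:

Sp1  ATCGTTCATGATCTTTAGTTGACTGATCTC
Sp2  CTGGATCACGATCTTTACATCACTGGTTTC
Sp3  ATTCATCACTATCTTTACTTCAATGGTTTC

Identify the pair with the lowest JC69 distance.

Sp1–Sp2: 9/30 differ, p = 0.300, d = 0.383.
Sp1–Sp3: 10/30 differ, p = 0.333, d = 0.441.
Sp2–Sp3: 6/30 differ, p = 0.200, d = 0.233.
The smallest distance is between Sp2 and Sp3.

Sp2 and Sp3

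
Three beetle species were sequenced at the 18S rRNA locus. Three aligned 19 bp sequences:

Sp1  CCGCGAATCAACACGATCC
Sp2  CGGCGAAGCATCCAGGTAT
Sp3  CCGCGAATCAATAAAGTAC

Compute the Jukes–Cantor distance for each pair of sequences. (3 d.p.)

d(Sp1,Sp2) = 0.618, d(Sp1,Sp3) = 0.324, d(Sp2,Sp3) = 0.507

Sp1–Sp2: 8/19 sites differ → p ≈ 0.421053, d = −0.75 ln(1 − 0.561404) = 0.618132 ≈ 0.618.
Sp1–Sp3: 5/19 sites differ → p ≈ 0.263158, d = −0.75 ln(1 − 0.350877) = 0.324100 ≈ 0.324.
Sp2–Sp3: 7/19 sites differ → p ≈ 0.368421, d = −0.75 ln(1 − 0.491228) = 0.506816 ≈ 0.507.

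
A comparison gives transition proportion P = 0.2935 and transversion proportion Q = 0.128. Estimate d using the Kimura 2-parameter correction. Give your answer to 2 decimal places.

0.70

Under the Kimura two-parameter model, d = −½ ln(1 − 2P − Q) − ¼ ln(1 − 2Q).
1 − 2P − Q = 0.285, giving −½ ln(0.285) = 0.627633.
1 − 2Q = 0.744, giving −¼ ln(0.744) = 0.073929.
d = 0.627633 + 0.073929 = 0.701562.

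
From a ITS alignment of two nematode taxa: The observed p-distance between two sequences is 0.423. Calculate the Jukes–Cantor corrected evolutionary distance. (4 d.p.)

d = −(3/4) ln(1 − 4p/3) = −0.75 ln(1 − 0.564) = −0.75 ln(0.436)
  = −0.75 × (-0.830113) = 0.622585 substitutions/site.

0.6226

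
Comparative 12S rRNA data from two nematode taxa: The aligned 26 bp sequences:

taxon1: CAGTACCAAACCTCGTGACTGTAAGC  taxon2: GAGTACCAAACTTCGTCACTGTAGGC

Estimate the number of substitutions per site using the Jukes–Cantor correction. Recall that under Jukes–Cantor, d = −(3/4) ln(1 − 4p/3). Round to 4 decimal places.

The sequences differ at 4 of 26 sites (1, 12, 17, 24), so p = 4/26 ≈ 0.153846.
d = −(3/4) ln(1 − 4p/3) = −0.75 ln(1 − 0.205128) = −0.75 ln(0.794872)
  = −0.75 × (-0.229574) = 0.172181 substitutions/site.

0.1722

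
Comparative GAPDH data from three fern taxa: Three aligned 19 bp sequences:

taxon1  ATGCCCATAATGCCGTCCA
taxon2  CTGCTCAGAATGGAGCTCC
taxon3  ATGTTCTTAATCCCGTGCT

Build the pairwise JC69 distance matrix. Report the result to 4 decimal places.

d(taxon1,taxon2) = 0.6181, d(taxon1,taxon3) = 0.4099, d(taxon2,taxon3) = 0.9074

taxon1–taxon2: 8/19 sites differ → p ≈ 0.421053, d = −0.75 ln(1 − 0.561404) = 0.618132 ≈ 0.6181.
taxon1–taxon3: 6/19 sites differ → p ≈ 0.315789, d = −0.75 ln(1 − 0.421052) = 0.409907 ≈ 0.4099.
taxon2–taxon3: 10/19 sites differ → p ≈ 0.526316, d = −0.75 ln(1 − 0.701755) = 0.907380 ≈ 0.9074.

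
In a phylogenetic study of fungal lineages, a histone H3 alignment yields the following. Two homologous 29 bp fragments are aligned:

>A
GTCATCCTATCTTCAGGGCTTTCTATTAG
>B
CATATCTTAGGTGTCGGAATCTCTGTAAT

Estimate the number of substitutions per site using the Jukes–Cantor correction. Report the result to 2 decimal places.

The sequences differ at 15 of 29 sites, so p = 15/29 ≈ 0.517241.
d = −(3/4) ln(1 − 4p/3) = −0.75 ln(1 − 0.689655) = −0.75 ln(0.310345)
  = −0.75 × (-1.170071) = 0.877553 substitutions/site.

0.88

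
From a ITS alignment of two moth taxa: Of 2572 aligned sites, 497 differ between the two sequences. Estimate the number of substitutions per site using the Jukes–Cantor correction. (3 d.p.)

0.223

p = 497/2572 ≈ 0.193235.
d = −(3/4) ln(1 − 4p/3) = −0.75 ln(1 − 0.257647) = −0.75 ln(0.742353)
  = −0.75 × (-0.297930) = 0.223448 substitutions/site.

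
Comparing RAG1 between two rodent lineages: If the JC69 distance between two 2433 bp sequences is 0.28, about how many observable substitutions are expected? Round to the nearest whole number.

Invert JC69: p = (3/4)(1 − e^(−4d/3)) = 0.75 × (1 − e^(-0.373333)) = 0.75 × (1 − 0.688436) = 0.233673.
Expected differing sites = pL ≈ 0.233673 × 2433 = 568.526409 ≈ 569.

569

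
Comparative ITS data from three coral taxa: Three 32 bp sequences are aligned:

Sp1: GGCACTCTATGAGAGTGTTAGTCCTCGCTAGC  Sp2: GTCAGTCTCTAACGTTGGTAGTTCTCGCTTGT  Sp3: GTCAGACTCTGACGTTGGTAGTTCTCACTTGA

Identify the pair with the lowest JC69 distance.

Sp1–Sp2: 11/32 differ, p = 0.344, d = 0.460.
Sp1–Sp3: 12/32 differ, p = 0.375, d = 0.520.
Sp2–Sp3: 4/32 differ, p = 0.125, d = 0.137.
The smallest distance is between Sp2 and Sp3.

Sp2 and Sp3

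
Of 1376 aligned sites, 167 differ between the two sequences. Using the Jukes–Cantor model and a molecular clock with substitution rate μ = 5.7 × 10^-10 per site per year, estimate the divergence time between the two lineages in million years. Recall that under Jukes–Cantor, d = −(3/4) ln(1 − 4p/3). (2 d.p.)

116.13

p = 167/1376 ≈ 0.121366.
d = −(3/4) ln(1 − 4p/3) = −0.75 ln(1 − 0.161821) = −0.75 ln(0.838179)
  = −0.75 × (-0.176524) = 0.132393 substitutions/site.
Under a molecular clock d = 2μt, so t = d/(2μ) = 0.132393 / (2 × 5.7 × 10^-10) = 116.13 million years.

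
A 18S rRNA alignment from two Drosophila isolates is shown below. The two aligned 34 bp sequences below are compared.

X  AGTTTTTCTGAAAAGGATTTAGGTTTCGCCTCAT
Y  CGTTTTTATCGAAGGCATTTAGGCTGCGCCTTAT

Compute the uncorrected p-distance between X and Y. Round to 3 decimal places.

The sequences differ at 9 of 34 positions (sites 1, 8, 10, 11, 14, 16, 24, 26, 32).
p = 9/34 = 0.264705… ≈ 0.265 (to 3 d.p.).

0.265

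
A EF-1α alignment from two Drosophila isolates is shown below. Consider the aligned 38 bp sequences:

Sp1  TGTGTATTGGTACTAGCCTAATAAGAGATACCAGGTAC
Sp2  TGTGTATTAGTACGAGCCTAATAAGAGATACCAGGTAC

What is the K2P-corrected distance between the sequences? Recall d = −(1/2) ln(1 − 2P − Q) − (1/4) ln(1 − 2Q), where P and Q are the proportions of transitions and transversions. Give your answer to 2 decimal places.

Of 38 sites, 1 differences are transitions and 1 are transversions, so P = 1/38 ≈ 0.026316 and Q = 1/38 ≈ 0.026316.
Under the Kimura two-parameter model, d = −½ ln(1 − 2P − Q) − ¼ ln(1 − 2Q).
1 − 2P − Q = 0.921052, giving −½ ln(0.921052) = 0.041119.
1 − 2Q = 0.947368, giving −¼ ln(0.947368) = 0.013517.
d = 0.041119 + 0.013517 = 0.054636.

0.05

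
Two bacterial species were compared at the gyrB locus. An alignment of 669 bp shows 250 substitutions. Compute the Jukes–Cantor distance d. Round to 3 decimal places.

p = 250/669 ≈ 0.373692.
d = −(3/4) ln(1 − 4p/3) = −0.75 ln(1 − 0.498256) = −0.75 ln(0.501744)
  = −0.75 × (-0.689665) = 0.517249 substitutions/site.

0.517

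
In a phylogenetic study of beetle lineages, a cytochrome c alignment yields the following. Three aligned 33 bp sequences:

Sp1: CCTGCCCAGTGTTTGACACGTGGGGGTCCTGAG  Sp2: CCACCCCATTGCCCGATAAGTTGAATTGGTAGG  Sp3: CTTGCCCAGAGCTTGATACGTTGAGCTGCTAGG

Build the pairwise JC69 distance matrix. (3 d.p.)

Sp1–Sp2: 16/33 sites differ → p ≈ 0.484848, d = −0.75 ln(1 − 0.646464) = 0.779827 ≈ 0.780.
Sp1–Sp3: 10/33 sites differ → p ≈ 0.30303, d = −0.75 ln(1 − 0.40404) = 0.388186 ≈ 0.388.
Sp2–Sp3: 11/33 sites differ → p ≈ 0.333333, d = −0.75 ln(1 − 0.444444) = 0.440839 ≈ 0.441.

d(Sp1,Sp2) = 0.780, d(Sp1,Sp3) = 0.388, d(Sp2,Sp3) = 0.441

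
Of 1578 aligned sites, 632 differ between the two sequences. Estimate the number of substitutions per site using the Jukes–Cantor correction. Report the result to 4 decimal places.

0.5727

p = 632/1578 ≈ 0.400507.
d = −(3/4) ln(1 − 4p/3) = −0.75 ln(1 − 0.534009) = −0.75 ln(0.465991)
  = −0.75 × (-0.763589) = 0.572692 substitutions/site.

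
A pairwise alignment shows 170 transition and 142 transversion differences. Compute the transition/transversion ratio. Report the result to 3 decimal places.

R = 170/142 = 1.197183… ≈ 1.197 (to 3 d.p.).

1.197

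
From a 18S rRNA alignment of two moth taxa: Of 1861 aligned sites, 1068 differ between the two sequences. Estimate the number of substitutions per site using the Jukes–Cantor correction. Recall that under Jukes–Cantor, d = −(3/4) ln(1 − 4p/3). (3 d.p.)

1.087

p = 1068/1861 ≈ 0.573885.
d = −(3/4) ln(1 − 4p/3) = −0.75 ln(1 − 0.76518) = −0.75 ln(0.23482)
  = −0.75 × (-1.448936) = 1.086702 substitutions/site.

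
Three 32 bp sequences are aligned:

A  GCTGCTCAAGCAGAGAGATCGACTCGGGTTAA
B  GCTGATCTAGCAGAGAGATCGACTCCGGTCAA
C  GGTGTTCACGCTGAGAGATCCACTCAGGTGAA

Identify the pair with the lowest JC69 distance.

A and B

A–B: 4/32 differ, p = 0.125, d = 0.137.
A–C: 7/32 differ, p = 0.219, d = 0.259.
B–C: 8/32 differ, p = 0.250, d = 0.304.
The smallest distance is between A and B.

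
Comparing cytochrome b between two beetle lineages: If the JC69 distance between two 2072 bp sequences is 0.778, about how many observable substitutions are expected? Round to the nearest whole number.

Invert JC69: p = (3/4)(1 − e^(−4d/3)) = 0.75 × (1 − e^(-1.037333)) = 0.75 × (1 − 0.354399) = 0.484201.
Expected differing sites = pL ≈ 0.484201 × 2072 = 1003.264472 ≈ 1003.

1003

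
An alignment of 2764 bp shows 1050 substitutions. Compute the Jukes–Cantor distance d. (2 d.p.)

p = 1050/2764 ≈ 0.379884.
d = −(3/4) ln(1 − 4p/3) = −0.75 ln(1 − 0.506512) = −0.75 ln(0.493488)
  = −0.75 × (-0.706257) = 0.529693 substitutions/site.

0.53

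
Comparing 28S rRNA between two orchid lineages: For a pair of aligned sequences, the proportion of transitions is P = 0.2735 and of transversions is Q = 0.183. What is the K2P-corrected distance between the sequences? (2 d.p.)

Under the Kimura two-parameter model, d = −½ ln(1 − 2P − Q) − ¼ ln(1 − 2Q).
1 − 2P − Q = 0.27, giving −½ ln(0.27) = 0.654667.
1 − 2Q = 0.634, giving −¼ ln(0.634) = 0.113927.
d = 0.654667 + 0.113927 = 0.768594.

0.77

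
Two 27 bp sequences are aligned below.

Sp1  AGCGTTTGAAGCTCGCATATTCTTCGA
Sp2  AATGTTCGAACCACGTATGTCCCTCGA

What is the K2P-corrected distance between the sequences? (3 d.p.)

0.489

Of 27 sites, 7 differences are transitions and 2 are transversions, so P = 7/27 ≈ 0.259259 and Q = 2/27 ≈ 0.074074.
Under the Kimura two-parameter model, d = −½ ln(1 − 2P − Q) − ¼ ln(1 − 2Q).
1 − 2P − Q = 0.407408, giving −½ ln(0.407408) = 0.448970.
1 − 2Q = 0.851852, giving −¼ ln(0.851852) = 0.040086.
d = 0.448970 + 0.040086 = 0.489056.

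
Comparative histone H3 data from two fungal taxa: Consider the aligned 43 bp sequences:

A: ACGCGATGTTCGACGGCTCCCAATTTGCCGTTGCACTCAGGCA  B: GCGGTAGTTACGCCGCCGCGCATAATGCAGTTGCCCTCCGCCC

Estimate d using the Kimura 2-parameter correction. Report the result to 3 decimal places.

0.683

Of 43 sites, 1 differences are transitions and 17 are transversions, so P = 1/43 ≈ 0.023256 and Q = 17/43 ≈ 0.395349.
Under the Kimura two-parameter model, d = −½ ln(1 − 2P − Q) − ¼ ln(1 − 2Q).
1 − 2P − Q = 0.558139, giving −½ ln(0.558139) = 0.291574.
1 − 2Q = 0.209302, giving −¼ ln(0.209302) = 0.390994.
d = 0.291574 + 0.390994 = 0.682568.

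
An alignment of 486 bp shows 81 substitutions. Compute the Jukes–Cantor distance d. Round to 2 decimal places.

p = 81/486 ≈ 0.166667.
d = −(3/4) ln(1 − 4p/3) = −0.75 ln(1 − 0.222223) = −0.75 ln(0.777777)
  = −0.75 × (-0.251315) = 0.188486 substitutions/site.

0.19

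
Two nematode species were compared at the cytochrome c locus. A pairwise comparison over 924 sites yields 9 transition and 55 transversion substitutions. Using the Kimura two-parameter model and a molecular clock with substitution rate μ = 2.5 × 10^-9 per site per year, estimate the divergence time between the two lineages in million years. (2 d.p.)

14.57

P = 9/924 ≈ 0.00974 and Q = 55/924 ≈ 0.059524.
Under the Kimura two-parameter model, d = −½ ln(1 − 2P − Q) − ¼ ln(1 − 2Q).
1 − 2P − Q = 0.920996, giving −½ ln(0.920996) = 0.041150.
1 − 2Q = 0.880952, giving −¼ ln(0.880952) = 0.031688.
d = 0.041150 + 0.031688 = 0.072838.
Under a molecular clock d = 2μt, so t = d/(2μ) = 0.072838 / (2 × 2.5 × 10^-9) = 14.57 million years.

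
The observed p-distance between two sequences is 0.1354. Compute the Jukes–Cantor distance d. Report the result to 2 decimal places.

d = −(3/4) ln(1 − 4p/3) = −0.75 ln(1 − 0.180533) = −0.75 ln(0.819467)
  = −0.75 × (-0.199101) = 0.149326 substitutions/site.

0.15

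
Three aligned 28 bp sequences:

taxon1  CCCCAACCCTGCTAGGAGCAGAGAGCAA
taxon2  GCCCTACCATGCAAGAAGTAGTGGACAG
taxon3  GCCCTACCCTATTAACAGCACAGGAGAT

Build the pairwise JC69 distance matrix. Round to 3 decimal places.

taxon1–taxon2: 10/28 sites differ → p ≈ 0.357143, d = −0.75 ln(1 − 0.476191) = 0.484971 ≈ 0.485.
taxon1–taxon3: 11/28 sites differ → p ≈ 0.392857, d = −0.75 ln(1 − 0.523809) = 0.556452 ≈ 0.556.
taxon2–taxon3: 11/28 sites differ → p ≈ 0.392857, d = −0.75 ln(1 − 0.523809) = 0.556452 ≈ 0.556.

d(taxon1,taxon2) = 0.485, d(taxon1,taxon3) = 0.556, d(taxon2,taxon3) = 0.556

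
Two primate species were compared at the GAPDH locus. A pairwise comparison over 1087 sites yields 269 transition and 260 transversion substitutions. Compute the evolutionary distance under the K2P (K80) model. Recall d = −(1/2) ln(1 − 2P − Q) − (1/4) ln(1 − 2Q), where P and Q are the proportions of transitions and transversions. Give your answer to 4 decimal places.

0.8251

P = 269/1087 ≈ 0.24747 and Q = 260/1087 ≈ 0.23919.
Under the Kimura two-parameter model, d = −½ ln(1 − 2P − Q) − ¼ ln(1 − 2Q).
1 − 2P − Q = 0.26587, giving −½ ln(0.26587) = 0.662374.
1 − 2Q = 0.52162, giving −¼ ln(0.52162) = 0.162704.
d = 0.662374 + 0.162704 = 0.825078.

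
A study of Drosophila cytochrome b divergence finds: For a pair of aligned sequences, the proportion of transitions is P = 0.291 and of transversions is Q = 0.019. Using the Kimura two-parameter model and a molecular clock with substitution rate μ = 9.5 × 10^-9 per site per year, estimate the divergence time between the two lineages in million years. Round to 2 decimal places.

Under the Kimura two-parameter model, d = −½ ln(1 − 2P − Q) − ¼ ln(1 − 2Q).
1 − 2P − Q = 0.399, giving −½ ln(0.399) = 0.459397.
1 − 2Q = 0.962, giving −¼ ln(0.962) = 0.009685.
d = 0.459397 + 0.009685 = 0.469082.
Under a molecular clock d = 2μt, so t = d/(2μ) = 0.469082 / (2 × 9.5 × 10^-9) = 24.69 million years.

24.69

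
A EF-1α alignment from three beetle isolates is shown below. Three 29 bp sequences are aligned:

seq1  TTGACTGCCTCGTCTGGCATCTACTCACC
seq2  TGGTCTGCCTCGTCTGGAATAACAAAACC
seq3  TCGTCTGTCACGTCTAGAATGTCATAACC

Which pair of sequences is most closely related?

seq2 and seq3

seq1–seq2: 9/29 differ, p = 0.310, d = 0.401.
seq1–seq3: 10/29 differ, p = 0.345, d = 0.462.
seq2–seq3: 7/29 differ, p = 0.241, d = 0.291.
The smallest distance is between seq2 and seq3.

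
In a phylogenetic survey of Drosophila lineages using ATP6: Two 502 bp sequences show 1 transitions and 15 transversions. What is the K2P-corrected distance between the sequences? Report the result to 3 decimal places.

P = 1/502 ≈ 0.001992 and Q = 15/502 ≈ 0.02988.
Under the Kimura two-parameter model, d = −½ ln(1 − 2P − Q) − ¼ ln(1 − 2Q).
1 − 2P − Q = 0.966136, giving −½ ln(0.966136) = 0.017225.
1 − 2Q = 0.94024, giving −¼ ln(0.94024) = 0.015405.
d = 0.017225 + 0.015405 = 0.032630.

0.033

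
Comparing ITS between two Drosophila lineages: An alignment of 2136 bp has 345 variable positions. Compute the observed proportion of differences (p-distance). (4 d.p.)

0.1615

p = 345/2136 = 0.161516… ≈ 0.1615 (to 4 d.p.).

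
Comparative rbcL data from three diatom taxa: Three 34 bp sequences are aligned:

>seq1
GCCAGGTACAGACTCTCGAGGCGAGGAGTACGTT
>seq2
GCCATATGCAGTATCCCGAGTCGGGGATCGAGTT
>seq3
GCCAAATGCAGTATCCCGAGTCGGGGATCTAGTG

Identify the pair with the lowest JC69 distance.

seq2 and seq3

seq1–seq2: 12/34 differ, p = 0.353, d = 0.477.
seq1–seq3: 13/34 differ, p = 0.382, d = 0.535.
seq2–seq3: 3/34 differ, p = 0.088, d = 0.094.
The smallest distance is between seq2 and seq3.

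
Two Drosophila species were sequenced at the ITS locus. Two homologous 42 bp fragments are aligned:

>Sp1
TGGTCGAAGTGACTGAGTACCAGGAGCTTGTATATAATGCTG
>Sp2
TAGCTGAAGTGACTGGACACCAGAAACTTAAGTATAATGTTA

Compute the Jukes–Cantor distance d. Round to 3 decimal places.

The sequences differ at 13 of 42 sites, so p = 13/42 ≈ 0.309524.
d = −(3/4) ln(1 − 4p/3) = −0.75 ln(1 − 0.412699) = −0.75 ln(0.587301)
  = −0.75 × (-0.532218) = 0.399164 substitutions/site.

0.399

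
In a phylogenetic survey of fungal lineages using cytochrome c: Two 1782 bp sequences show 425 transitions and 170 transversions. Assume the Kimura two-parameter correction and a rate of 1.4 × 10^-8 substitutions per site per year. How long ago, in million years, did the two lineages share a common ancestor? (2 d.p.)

17.06

P = 425/1782 ≈ 0.238496 and Q = 170/1782 ≈ 0.095398.
Under the Kimura two-parameter model, d = −½ ln(1 − 2P − Q) − ¼ ln(1 − 2Q).
1 − 2P − Q = 0.42761, giving −½ ln(0.42761) = 0.424772.
1 − 2Q = 0.809204, giving −¼ ln(0.809204) = 0.052926.
d = 0.424772 + 0.052926 = 0.477698.
Under a molecular clock d = 2μt, so t = d/(2μ) = 0.477698 / (2 × 1.4 × 10^-8) = 17.06 million years.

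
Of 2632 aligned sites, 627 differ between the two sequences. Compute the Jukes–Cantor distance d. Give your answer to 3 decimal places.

0.287

p = 627/2632 ≈ 0.238222.
d = −(3/4) ln(1 − 4p/3) = −0.75 ln(1 − 0.317629) = −0.75 ln(0.682371)
  = −0.75 × (-0.382182) = 0.286637 substitutions/site.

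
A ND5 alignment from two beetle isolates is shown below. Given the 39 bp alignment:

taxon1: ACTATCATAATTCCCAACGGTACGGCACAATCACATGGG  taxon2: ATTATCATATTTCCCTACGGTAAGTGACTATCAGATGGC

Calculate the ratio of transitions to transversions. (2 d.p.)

Transitions are A↔G and C↔T; transversions are all other mismatches.
Transitions: 1. Transversions: 8.
R = 1/8 = 0.125 ≈ 0.13 (to 2 d.p.).

0.13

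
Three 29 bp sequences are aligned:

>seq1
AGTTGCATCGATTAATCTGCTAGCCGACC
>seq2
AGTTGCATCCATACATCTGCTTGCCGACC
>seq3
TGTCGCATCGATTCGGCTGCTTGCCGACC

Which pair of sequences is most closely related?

seq1–seq2: 4/29 differ, p = 0.138, d = 0.152.
seq1–seq3: 6/29 differ, p = 0.207, d = 0.242.
seq2–seq3: 6/29 differ, p = 0.207, d = 0.242.
The smallest distance is between seq1 and seq2.

seq1 and seq2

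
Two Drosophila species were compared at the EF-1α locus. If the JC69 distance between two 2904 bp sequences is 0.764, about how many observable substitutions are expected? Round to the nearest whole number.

1392

Invert JC69: p = (3/4)(1 − e^(−4d/3)) = 0.75 × (1 − e^(-1.018667)) = 0.75 × (1 − 0.361076) = 0.479193.
Expected differing sites = pL ≈ 0.479193 × 2904 = 1391.576472 ≈ 1392.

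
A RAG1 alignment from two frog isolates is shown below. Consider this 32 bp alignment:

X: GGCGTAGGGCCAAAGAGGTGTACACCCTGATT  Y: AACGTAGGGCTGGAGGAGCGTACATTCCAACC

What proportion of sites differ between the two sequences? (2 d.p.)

0.44

The sequences differ at 14 of 32 positions.
p = 14/32 = 0.4375 ≈ 0.44 (to 2 d.p.).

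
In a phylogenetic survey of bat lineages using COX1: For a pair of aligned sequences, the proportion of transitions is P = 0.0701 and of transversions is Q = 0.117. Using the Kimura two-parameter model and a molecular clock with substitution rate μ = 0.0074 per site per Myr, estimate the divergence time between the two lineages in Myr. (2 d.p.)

Under the Kimura two-parameter model, d = −½ ln(1 − 2P − Q) − ¼ ln(1 − 2Q).
1 − 2P − Q = 0.7428, giving −½ ln(0.7428) = 0.148664.
1 − 2Q = 0.766, giving −¼ ln(0.766) = 0.066643.
d = 0.148664 + 0.066643 = 0.215307.
Under a molecular clock d = 2μt, so t = d/(2μ) = 0.215307 / (2 × 0.0074) = 14.55 Myr.

14.55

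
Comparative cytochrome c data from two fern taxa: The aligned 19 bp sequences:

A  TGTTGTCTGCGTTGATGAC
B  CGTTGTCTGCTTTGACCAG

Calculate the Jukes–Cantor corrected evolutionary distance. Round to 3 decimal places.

The sequences differ at 5 of 19 sites (1, 11, 16, 17, 19), so p = 5/19 ≈ 0.263158.
d = −(3/4) ln(1 − 4p/3) = −0.75 ln(1 − 0.350877) = −0.75 ln(0.649123)
  = −0.75 × (-0.432133) = 0.324100 substitutions/site.

0.324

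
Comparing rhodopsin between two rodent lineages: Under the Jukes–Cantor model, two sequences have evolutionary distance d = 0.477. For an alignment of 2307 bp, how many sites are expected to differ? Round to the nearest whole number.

Invert JC69: p = (3/4)(1 − e^(−4d/3)) = 0.75 × (1 − e^(-0.636)) = 0.75 × (1 − 0.529406) = 0.352946.
Expected differing sites = pL ≈ 0.352946 × 2307 = 814.246422 ≈ 814.

814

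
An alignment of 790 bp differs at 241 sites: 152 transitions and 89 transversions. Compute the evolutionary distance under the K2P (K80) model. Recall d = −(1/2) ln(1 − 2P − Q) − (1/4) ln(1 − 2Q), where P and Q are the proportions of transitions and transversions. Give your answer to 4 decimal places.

P = 152/790 ≈ 0.192405 and Q = 89/790 ≈ 0.112658.
Under the Kimura two-parameter model, d = −½ ln(1 − 2P − Q) − ¼ ln(1 − 2Q).
1 − 2P − Q = 0.502532, giving −½ ln(0.502532) = 0.344048.
1 − 2Q = 0.774684, giving −¼ ln(0.774684) = 0.063825.
d = 0.344048 + 0.063825 = 0.407873.

0.4079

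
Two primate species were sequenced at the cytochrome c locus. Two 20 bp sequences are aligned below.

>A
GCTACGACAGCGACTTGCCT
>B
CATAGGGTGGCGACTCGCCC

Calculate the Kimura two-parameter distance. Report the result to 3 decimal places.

0.614

Of 20 sites, 5 differences are transitions and 3 are transversions, so P = 5/20 = 0.25 and Q = 3/20 = 0.15.
Under the Kimura two-parameter model, d = −½ ln(1 − 2P − Q) − ¼ ln(1 − 2Q).
1 − 2P − Q = 0.35, giving −½ ln(0.35) = 0.524911.
1 − 2Q = 0.7, giving −¼ ln(0.7) = 0.089169.
d = 0.524911 + 0.089169 = 0.614080.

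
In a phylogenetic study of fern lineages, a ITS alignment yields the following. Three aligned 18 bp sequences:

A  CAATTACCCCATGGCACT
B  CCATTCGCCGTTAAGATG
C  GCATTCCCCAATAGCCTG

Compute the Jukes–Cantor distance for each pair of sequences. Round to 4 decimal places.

d(A,B) = 1.0124, d(A,C) = 0.6735, d(B,C) = 0.5482

A–B: 10/18 sites differ → p ≈ 0.555556, d = −0.75 ln(1 − 0.740741) = 1.012446 ≈ 1.0124.
A–C: 8/18 sites differ → p ≈ 0.444444, d = −0.75 ln(1 − 0.592592) = 0.673455 ≈ 0.6735.
B–C: 7/18 sites differ → p ≈ 0.388889, d = −0.75 ln(1 − 0.518519) = 0.548166 ≈ 0.5482.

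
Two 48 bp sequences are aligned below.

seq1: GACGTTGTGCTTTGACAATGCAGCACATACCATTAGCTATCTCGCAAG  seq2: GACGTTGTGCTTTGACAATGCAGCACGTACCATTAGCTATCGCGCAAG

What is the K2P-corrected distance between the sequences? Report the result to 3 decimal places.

0.043

Of 48 sites, 1 differences are transitions and 1 are transversions, so P = 1/48 ≈ 0.020833 and Q = 1/48 ≈ 0.020833.
Under the Kimura two-parameter model, d = −½ ln(1 − 2P − Q) − ¼ ln(1 − 2Q).
1 − 2P − Q = 0.937501, giving −½ ln(0.937501) = 0.032269.
1 − 2Q = 0.958334, giving −¼ ln(0.958334) = 0.010640.
d = 0.032269 + 0.010640 = 0.042909.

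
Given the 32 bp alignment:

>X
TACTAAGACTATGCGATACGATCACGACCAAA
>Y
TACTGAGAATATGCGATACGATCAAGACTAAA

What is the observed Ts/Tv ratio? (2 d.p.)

Transitions are A↔G and C↔T; transversions are all other mismatches.
Transitions: 2. Transversions: 2.
R = 2/2 = 1.00.

1.00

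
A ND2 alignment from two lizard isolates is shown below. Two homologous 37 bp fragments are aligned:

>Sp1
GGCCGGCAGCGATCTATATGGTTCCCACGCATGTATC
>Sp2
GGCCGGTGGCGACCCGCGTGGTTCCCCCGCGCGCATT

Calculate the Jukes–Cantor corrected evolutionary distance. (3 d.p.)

0.425

The sequences differ at 12 of 37 sites, so p = 12/37 ≈ 0.324324.
d = −(3/4) ln(1 − 4p/3) = −0.75 ln(1 − 0.432432) = −0.75 ln(0.567568)
  = −0.75 × (-0.566395) = 0.424796 substitutions/site.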